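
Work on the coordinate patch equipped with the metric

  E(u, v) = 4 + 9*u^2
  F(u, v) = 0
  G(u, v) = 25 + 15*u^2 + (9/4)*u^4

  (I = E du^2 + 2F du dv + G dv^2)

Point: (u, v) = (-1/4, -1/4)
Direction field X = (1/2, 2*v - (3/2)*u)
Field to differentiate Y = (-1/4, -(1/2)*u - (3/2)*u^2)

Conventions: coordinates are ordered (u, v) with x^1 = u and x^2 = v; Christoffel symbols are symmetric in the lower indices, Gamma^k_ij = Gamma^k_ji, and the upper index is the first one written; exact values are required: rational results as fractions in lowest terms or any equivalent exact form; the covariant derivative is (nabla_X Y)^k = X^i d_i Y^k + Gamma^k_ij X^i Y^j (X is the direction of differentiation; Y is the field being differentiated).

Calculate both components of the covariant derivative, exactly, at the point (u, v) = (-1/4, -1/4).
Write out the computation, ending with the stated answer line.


E = 73/16, F = 0, G = 26569/1024 at the point
E_u = -9/2, E_v = 0, F_u = 0, F_v = 0, G_u = -489/64, G_v = 0
EG - F^2 = 1939537/16384;  g^inv = (16384/1939537) * [[26569/1024, 0], [0, 73/16]]
first-kind symbols [ij,l] = (1/2)(d_i g_jl + d_j g_il - d_l g_ij): [uu,u] = E_u/2 = -9/4, [uu,v] = F_u - E_v/2 = 0, [uv,u] = E_v/2 = 0, [uv,v] = G_u/2 = -489/128, [vv,u] = F_v - G_u/2 = 489/128, [vv,v] = G_v/2 = 0
Gamma^u_ij = (G*[ij,u] - F*[ij,v])/(EG - F^2), Gamma^v_ij = (E*[ij,v] - F*[ij,u])/(EG - F^2)
Gamma_uuu = -36/73, Gamma_uuv = 0, Gamma_uvv = 489/584, Gamma_vuu = 0, Gamma_vuv = -24/163, Gamma_vvv = 0
X = (1/2, -1/8), Y = (-1/4, 1/32) at the point

Answer: (nabla_X Y)^u = 8727/149504, (nabla_X Y)^v = 77/652


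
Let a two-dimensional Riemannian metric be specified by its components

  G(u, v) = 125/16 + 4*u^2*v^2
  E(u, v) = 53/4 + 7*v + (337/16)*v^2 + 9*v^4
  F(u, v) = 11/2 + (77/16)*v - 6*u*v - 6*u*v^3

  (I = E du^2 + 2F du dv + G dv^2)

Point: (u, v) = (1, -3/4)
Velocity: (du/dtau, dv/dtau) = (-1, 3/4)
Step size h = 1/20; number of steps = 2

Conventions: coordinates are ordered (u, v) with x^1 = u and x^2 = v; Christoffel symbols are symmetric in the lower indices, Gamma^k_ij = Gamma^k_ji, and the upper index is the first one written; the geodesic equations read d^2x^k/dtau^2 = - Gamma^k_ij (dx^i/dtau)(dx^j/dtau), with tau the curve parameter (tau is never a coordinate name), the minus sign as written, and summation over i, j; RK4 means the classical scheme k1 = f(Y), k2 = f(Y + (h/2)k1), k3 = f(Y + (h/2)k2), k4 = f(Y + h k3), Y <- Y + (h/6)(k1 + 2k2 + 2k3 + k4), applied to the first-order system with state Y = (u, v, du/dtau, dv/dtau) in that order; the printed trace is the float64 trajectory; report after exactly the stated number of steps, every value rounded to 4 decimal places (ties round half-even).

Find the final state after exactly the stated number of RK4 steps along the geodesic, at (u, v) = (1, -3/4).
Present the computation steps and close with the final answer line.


f(Y) = (du/dtau, dv/dtau, -Gamma^u_ij Y'^i Y'^j, -Gamma^v_ij Y'^i Y'^j) with the Gammas evaluated at the stage position; h = 0.050000; intermediate values shown to 6 dp
step 0: u = 1.0000, v = -0.7500, du/dtau = -1.0000, dv/dtau = 0.7500
step 1:
  k1: at (u, v) = (1.000000, -0.750000), (du/dtau, dv/dtau) = (-1.000000, 0.750000); Gamma_uuu = -1.614511, Gamma_uuv = -1.480279, Gamma_uvv = -0.737419, Gamma_vuu = 4.106966, Gamma_vuv = 1.536086, Gamma_vvv = 0.355693; k1 = (-1.000000, 0.750000, -0.191109, -2.002914)
  k2: at (u, v) = (0.975000, -0.731250), (du/dtau, dv/dtau) = (-1.004778, 0.699927); Gamma_uuu = -1.531682, Gamma_uuv = -1.426216, Gamma_uvv = -0.693769, Gamma_vuu = 3.937097, Gamma_vuv = 1.449762, Gamma_vvv = 0.319777; k2 = (-1.004778, 0.699927, -0.119805, -2.092314)
  k3: at (u, v) = (0.974881, -0.732502), (du/dtau, dv/dtau) = (-1.002995, 0.697692); Gamma_uuu = -1.534499, Gamma_uuv = -1.427975, Gamma_uvv = -0.694468, Gamma_vuu = 3.947204, Gamma_vuv = 1.452812, Gamma_vvv = 0.320624; k3 = (-1.002995, 0.697692, -0.116787, -2.093653)
  k4: at (u, v) = (0.949850, -0.715115), (du/dtau, dv/dtau) = (-1.005839, 0.645317); Gamma_uuu = -1.457835, Gamma_uuv = -1.377162, Gamma_uvv = -0.652265, Gamma_vuu = 3.790673, Gamma_vuv = 1.373029, Gamma_vvv = 0.287811; k4 = (-1.005839, 0.645317, -0.041256, -2.172500)
  Y <- Y + (h/6)(k1 + 2k2 + 2k3 + k4): u = 0.9498, v = -0.7151, du/dtau = -1.0059, dv/dtau = 0.6454
step 2:
  k1: at (u, v) = (0.949822, -0.715079), (du/dtau, dv/dtau) = (-1.005880, 0.645439); Gamma_uuu = -1.457711, Gamma_uuv = -1.377079, Gamma_uvv = -0.652205, Gamma_vuu = 3.790361, Gamma_vuv = 1.372898, Gamma_vvv = 0.287763; k1 = (-1.005880, 0.645439, -0.041487, -2.172280)
  k2: at (u, v) = (0.924675, -0.698943), (du/dtau, dv/dtau) = (-1.006917, 0.591132); Gamma_uuu = -1.386606, Gamma_uuv = -1.329223, Gamma_uvv = -0.611284, Gamma_vuu = 3.645975, Gamma_vuv = 1.299024, Gamma_vvv = 0.257703; k2 = (-1.006917, 0.591132, 0.037097, -2.240226)
  k3: at (u, v) = (0.924649, -0.700300), (du/dtau, dv/dtau) = (-1.004952, 0.589433); Gamma_uuu = -1.389609, Gamma_uuv = -1.331276, Gamma_uvv = -0.612220, Gamma_vuu = 3.656674, Gamma_vuv = 1.302262, Gamma_vvv = 0.258602; k3 = (-1.004952, 0.589433, 0.038944, -2.240032)
  k4: at (u, v) = (0.899574, -0.685607), (du/dtau, dv/dtau) = (-1.003932, 0.533437); Gamma_uuu = -1.324330, Gamma_uuv = -1.286843, Gamma_uvv = -0.572998, Gamma_vuu = 3.525521, Gamma_vuv = 1.234570, Gamma_vvv = 0.231274; k4 = (-1.003932, 0.533437, 0.119517, -2.296803)
  Y <- Y + (h/6)(k1 + 2k2 + 2k3 + k4): u = 0.8995, v = -0.6856, du/dtau = -1.0040, dv/dtau = 0.5335

Answer: u = 0.8995, v = -0.6856, du/dtau = -1.0040, dv/dtau = 0.5335


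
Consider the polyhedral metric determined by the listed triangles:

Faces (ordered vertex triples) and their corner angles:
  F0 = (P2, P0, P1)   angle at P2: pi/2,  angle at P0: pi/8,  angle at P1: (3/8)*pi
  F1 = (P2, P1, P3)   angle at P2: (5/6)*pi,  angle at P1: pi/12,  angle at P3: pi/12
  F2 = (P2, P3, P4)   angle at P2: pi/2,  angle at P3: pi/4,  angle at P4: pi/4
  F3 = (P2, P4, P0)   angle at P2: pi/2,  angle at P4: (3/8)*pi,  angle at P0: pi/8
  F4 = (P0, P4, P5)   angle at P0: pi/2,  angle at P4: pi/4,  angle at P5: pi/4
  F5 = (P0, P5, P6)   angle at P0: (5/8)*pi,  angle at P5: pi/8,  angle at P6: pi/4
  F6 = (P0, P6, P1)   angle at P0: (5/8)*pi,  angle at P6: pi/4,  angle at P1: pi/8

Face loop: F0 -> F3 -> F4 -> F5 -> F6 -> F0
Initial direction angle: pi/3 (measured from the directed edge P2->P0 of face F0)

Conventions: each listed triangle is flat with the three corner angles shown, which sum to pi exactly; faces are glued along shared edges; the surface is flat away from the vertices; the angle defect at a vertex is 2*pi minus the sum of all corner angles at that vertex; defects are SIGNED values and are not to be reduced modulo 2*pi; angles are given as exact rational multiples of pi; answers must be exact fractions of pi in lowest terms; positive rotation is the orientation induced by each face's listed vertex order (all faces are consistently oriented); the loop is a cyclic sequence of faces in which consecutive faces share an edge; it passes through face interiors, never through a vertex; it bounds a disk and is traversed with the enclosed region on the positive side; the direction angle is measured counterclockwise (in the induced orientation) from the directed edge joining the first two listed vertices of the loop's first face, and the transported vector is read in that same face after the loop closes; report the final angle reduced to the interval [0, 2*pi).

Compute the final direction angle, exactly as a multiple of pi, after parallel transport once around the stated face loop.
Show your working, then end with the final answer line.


enclosed vertex P0: corner angles sum to 2*pi, defect = 2*pi - 2*pi = 0
transport around the loop rotates by the sum of enclosed defects; add to the initial angle mod 2*pi
final angle = pi/3 + 0 = pi/3 (mod 2*pi)

Answer: final direction angle = pi/3


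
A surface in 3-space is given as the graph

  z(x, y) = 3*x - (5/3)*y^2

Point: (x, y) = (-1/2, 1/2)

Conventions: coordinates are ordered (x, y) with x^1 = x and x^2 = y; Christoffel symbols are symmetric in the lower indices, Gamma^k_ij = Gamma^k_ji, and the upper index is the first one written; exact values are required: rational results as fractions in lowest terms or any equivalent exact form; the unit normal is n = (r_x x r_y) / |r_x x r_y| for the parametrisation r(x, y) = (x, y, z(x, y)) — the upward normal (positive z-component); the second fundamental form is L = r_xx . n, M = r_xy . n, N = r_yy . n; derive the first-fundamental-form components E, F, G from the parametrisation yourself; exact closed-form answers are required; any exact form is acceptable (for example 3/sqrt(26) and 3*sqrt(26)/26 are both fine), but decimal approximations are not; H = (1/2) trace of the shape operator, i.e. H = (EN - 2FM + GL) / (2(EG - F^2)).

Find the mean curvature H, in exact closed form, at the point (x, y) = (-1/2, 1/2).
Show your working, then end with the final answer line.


z_x = 3, z_y = -5/3, z_xx = 0, z_xy = 0, z_yy = -10/3
E = 10, F = -5, G = 34/9; answer radicand W^2 = 115/9
unnormalised second-form numerators: l = 0, m = 0, n = -10/3; L = l/sqrt(115/9), and similarly M = m/sqrt(W^2), N = n/sqrt(W^2)
H = (E*n - 2*F*m + G*l) / (2*(EG - F^2)*sqrt(W^2)); E*n - 2*F*m + G*l = -100/3, EG - F^2 = 115/9, so H = (-30/23)/sqrt(115/9)

Answer: H = -18*sqrt(115)/529


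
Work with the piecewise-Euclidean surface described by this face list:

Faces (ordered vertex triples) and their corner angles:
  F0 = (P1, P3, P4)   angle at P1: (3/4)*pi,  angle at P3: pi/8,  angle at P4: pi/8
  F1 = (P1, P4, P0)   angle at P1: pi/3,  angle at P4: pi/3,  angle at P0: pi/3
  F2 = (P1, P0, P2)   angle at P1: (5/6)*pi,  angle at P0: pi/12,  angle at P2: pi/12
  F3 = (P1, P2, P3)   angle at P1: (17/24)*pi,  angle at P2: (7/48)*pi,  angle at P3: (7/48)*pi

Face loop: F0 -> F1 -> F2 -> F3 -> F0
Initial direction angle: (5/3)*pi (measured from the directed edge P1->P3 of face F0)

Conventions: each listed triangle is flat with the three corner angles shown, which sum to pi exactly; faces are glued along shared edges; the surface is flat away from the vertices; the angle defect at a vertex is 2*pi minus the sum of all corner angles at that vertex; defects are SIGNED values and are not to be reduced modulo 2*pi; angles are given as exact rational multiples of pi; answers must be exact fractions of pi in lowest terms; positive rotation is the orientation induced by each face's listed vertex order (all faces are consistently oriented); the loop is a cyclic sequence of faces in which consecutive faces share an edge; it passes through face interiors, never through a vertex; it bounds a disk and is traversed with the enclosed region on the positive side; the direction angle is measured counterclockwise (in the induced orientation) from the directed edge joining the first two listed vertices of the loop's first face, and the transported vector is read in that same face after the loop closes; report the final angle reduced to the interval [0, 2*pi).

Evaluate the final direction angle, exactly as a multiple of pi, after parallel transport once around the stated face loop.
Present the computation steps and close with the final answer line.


enclosed vertex P1: corner angles sum to (21/8)*pi, defect = 2*pi - (21/8)*pi = (-5/8)*pi
transport around the loop rotates by the sum of enclosed defects; add to the initial angle mod 2*pi
final angle = (5/3)*pi - (5/8)*pi = (25/24)*pi (mod 2*pi)

Answer: final direction angle = (25/24)*pi


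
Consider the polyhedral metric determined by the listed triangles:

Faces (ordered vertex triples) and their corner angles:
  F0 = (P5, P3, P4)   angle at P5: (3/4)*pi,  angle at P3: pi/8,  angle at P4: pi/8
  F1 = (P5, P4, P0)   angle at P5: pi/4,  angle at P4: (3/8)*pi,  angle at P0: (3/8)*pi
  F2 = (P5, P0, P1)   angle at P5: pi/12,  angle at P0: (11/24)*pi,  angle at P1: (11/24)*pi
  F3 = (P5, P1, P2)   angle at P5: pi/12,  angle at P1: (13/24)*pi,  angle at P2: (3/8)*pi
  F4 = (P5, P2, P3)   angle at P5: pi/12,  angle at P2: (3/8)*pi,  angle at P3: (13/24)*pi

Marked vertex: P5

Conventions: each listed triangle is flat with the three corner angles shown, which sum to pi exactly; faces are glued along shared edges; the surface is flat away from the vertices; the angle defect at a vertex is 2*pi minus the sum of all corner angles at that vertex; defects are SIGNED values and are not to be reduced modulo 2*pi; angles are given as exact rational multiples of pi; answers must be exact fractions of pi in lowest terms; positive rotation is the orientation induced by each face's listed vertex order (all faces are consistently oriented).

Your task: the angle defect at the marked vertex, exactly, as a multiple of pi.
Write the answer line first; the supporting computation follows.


Answer: defect(P5) = (3/4)*pi

Sum of corner angles at P5: (5/4)*pi
defect = 2*pi - (5/4)*pi


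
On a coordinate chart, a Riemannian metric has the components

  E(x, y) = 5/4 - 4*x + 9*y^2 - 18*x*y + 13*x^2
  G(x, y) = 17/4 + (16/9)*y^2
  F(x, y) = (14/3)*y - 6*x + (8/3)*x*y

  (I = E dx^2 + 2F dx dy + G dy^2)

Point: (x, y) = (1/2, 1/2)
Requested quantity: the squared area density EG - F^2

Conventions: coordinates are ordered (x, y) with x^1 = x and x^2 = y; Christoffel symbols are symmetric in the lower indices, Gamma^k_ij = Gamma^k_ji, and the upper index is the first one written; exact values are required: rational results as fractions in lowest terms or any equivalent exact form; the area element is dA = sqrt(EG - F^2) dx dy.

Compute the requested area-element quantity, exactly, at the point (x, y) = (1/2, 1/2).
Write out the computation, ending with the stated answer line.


E = 1/4, F = 0, G = 169/36; EG - F^2 = 169/144

Answer: EG - F^2 = 169/144


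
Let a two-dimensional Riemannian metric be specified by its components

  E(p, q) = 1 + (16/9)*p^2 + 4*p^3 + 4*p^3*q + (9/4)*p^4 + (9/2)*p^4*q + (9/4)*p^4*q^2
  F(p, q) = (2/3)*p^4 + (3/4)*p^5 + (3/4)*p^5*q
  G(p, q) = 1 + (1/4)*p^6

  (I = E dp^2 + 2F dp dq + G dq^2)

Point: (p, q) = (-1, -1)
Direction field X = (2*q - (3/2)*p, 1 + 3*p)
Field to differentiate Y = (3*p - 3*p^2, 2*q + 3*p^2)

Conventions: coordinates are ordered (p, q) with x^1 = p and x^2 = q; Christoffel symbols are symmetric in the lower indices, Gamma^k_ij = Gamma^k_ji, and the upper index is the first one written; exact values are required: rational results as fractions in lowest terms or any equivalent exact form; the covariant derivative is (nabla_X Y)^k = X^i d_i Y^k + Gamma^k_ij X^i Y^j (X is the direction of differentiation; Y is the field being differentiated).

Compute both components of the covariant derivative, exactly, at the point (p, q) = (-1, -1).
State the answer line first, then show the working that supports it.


Answer: (nabla_X Y)^p = -3021/218, (nabla_X Y)^q = -983/218

E = 25/9, F = 2/3, G = 5/4 at the point
E_p = -32/9, E_q = -4, F_p = -8/3, F_q = -3/4, G_p = -3/2, G_q = 0
EG - F^2 = 109/36;  g^inv = (36/109) * [[5/4, -2/3], [-2/3, 25/9]]
first-kind symbols [ij,l] = (1/2)(d_i g_jl + d_j g_il - d_l g_ij): [pp,p] = E_p/2 = -16/9, [pp,q] = F_p - E_q/2 = -2/3, [pq,p] = E_q/2 = -2, [pq,q] = G_p/2 = -3/4, [qq,p] = F_q - G_p/2 = 0, [qq,q] = G_q/2 = 0
Gamma^p_ij = (G*[ij,p] - F*[ij,q])/(EG - F^2), Gamma^q_ij = (E*[ij,q] - F*[ij,p])/(EG - F^2)
Gamma_ppp = -64/109, Gamma_ppq = -72/109, Gamma_pqq = 0, Gamma_qpp = -24/109, Gamma_qpq = -27/109, Gamma_qqq = 0
X = (-1/2, -2), Y = (-6, 1) at the point


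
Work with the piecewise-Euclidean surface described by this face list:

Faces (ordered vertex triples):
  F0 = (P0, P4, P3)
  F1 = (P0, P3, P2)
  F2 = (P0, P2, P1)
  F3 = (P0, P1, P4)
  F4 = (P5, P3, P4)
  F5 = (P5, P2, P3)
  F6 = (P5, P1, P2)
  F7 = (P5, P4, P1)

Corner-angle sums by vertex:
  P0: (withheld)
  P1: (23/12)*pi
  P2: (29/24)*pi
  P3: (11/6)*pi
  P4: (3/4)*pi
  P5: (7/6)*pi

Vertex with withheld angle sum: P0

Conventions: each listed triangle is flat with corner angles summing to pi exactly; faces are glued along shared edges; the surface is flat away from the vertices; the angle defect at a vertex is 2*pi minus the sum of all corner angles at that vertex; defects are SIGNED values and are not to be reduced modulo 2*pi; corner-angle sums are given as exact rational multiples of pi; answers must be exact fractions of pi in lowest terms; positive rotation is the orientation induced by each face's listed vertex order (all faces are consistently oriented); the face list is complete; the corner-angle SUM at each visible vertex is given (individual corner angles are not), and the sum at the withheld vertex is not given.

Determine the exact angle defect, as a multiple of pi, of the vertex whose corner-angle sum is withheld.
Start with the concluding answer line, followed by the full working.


Answer: defect(P0) = (7/8)*pi

V = 6, E = 12, F = 8; chi = V - E + F = 2
Gauss-Bonnet: total defect = 2*pi*chi = 4*pi; visible defects sum to (25/8)*pi


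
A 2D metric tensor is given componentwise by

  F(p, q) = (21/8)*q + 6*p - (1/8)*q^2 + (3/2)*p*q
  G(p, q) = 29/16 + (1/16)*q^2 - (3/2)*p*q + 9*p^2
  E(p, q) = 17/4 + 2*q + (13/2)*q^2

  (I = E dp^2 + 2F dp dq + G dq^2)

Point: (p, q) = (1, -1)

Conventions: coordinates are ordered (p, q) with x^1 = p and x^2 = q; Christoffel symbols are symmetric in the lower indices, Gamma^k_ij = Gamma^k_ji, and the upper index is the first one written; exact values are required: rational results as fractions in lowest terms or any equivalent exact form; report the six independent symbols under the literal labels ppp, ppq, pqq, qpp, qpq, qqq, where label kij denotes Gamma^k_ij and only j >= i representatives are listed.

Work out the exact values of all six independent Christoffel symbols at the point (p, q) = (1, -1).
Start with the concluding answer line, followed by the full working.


Answer: Gamma_ppp = -80/481, Gamma_ppq = -2724/3367, Gamma_pqq = -2083/3367, Gamma_qpp = 400/481, Gamma_qpq = 434/481, Gamma_qqq = 21/962

E = 35/4, F = 7/4, G = 99/8 at the point
E_p = 0, E_q = -11, F_p = 9/2, F_q = 35/8, G_p = 39/2, G_q = -13/8
EG - F^2 = 3367/32;  g^inv = (32/3367) * [[99/8, -7/4], [-7/4, 35/4]]
first-kind symbols [ij,l] = (1/2)(d_i g_jl + d_j g_il - d_l g_ij): [pp,p] = E_p/2 = 0, [pp,q] = F_p - E_q/2 = 10, [pq,p] = E_q/2 = -11/2, [pq,q] = G_p/2 = 39/4, [qq,p] = F_q - G_p/2 = -43/8, [qq,q] = G_q/2 = -13/16
Gamma^p_ij = (G*[ij,p] - F*[ij,q])/(EG - F^2), Gamma^q_ij = (E*[ij,q] - F*[ij,p])/(EG - F^2)


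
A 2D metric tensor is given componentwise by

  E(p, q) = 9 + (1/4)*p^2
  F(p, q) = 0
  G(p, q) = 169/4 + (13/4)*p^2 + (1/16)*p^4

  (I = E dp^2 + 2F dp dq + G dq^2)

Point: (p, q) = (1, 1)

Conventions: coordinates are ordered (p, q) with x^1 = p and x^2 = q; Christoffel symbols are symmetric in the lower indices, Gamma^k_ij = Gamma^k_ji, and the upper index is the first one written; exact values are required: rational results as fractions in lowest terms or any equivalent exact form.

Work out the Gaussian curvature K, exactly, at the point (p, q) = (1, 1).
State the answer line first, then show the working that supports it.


Answer: K = -32/4107

E = 37/4, F = 0, G = 729/16, EG - F^2 = 26973/64 at the point
E_p = 1/2, E_q = 0, F_p = 0, F_q = 0, G_p = 27/4, G_q = 0
E_qq = 0, F_pq = 0, G_pp = 29/4
Compute both Brioschi determinants and normalise by (EG - F^2)^2.
M1 = [[-E_qq/2 + F_pq - G_pp/2, E_p/2, F_p - E_q/2], [F_q - G_p/2, E, F], [G_q/2, F, G]] = [[-29/8, 1/4, 0], [-27/8, 37/4, 0], [0, 0, 729/16]]; det M1 = -381267/256
M2 = [[0, E_q/2, G_p/2], [E_q/2, E, F], [G_p/2, F, G]] = [[0, 0, 27/8], [0, 37/4, 0], [27/8, 0, 729/16]]; det M2 = -26973/256
det M1 - det M2 = -177147/128; K = -177147/128 / (26973/64)^2 = -32/4107


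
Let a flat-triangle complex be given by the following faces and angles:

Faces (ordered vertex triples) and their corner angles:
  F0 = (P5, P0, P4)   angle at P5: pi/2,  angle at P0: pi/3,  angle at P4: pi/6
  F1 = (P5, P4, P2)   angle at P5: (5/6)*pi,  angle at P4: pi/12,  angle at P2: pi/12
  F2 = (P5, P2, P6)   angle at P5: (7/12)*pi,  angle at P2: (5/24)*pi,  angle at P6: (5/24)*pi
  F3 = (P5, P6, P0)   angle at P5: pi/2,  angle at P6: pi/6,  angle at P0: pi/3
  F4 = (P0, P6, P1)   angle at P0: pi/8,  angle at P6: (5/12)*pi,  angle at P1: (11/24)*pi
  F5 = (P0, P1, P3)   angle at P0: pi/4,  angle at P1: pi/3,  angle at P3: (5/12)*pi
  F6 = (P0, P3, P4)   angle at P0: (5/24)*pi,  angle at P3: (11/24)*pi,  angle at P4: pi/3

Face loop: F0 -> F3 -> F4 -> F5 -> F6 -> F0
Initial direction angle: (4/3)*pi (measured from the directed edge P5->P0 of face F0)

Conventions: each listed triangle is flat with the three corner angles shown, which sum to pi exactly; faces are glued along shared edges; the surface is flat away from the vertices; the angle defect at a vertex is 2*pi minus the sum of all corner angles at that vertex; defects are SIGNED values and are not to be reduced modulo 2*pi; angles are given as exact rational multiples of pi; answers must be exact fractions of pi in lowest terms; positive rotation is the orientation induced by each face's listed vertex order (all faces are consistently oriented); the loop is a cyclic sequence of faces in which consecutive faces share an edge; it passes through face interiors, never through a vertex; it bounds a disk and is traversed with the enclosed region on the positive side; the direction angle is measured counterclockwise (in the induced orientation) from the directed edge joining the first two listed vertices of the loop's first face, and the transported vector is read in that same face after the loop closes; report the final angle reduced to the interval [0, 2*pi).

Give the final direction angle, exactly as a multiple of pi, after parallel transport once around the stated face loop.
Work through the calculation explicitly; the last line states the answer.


enclosed vertex P0: corner angles sum to (5/4)*pi, defect = 2*pi - (5/4)*pi = (3/4)*pi
holonomy = initial angle + sum of enclosed defects (mod 2*pi), positive in the induced orientation
final angle = (4/3)*pi + (3/4)*pi = pi/12 (mod 2*pi)

Answer: final direction angle = pi/12


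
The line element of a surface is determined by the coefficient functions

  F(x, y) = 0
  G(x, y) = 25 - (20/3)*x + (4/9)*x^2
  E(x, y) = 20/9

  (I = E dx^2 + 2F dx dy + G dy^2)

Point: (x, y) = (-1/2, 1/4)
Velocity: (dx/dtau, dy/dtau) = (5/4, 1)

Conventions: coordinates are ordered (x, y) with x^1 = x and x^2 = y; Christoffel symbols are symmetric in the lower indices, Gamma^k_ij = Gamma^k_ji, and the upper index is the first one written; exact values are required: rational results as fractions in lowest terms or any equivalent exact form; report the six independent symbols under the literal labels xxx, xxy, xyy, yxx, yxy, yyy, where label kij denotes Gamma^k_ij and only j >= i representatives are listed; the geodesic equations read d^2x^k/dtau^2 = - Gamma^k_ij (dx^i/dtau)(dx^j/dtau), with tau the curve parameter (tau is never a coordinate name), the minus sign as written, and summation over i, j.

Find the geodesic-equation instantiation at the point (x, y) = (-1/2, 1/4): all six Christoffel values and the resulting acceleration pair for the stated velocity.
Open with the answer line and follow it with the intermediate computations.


Answer: Gamma_xxx = 0, Gamma_xxy = 0, Gamma_xyy = 8/5, Gamma_yxx = 0, Gamma_yxy = -1/8, Gamma_yyy = 0; accelerations (d^2x/dtau^2, d^2y/dtau^2) = (-8/5, 5/16)

E = 20/9, F = 0, G = 256/9 at the point
E_x = 0, E_y = 0, F_x = 0, F_y = 0, G_x = -64/9, G_y = 0
EG - F^2 = 5120/81;  g^inv = (81/5120) * [[256/9, 0], [0, 20/9]]
first-kind symbols [ij,l] = (1/2)(d_i g_jl + d_j g_il - d_l g_ij): [xx,x] = E_x/2 = 0, [xx,y] = F_x - E_y/2 = 0, [xy,x] = E_y/2 = 0, [xy,y] = G_x/2 = -32/9, [yy,x] = F_y - G_x/2 = 32/9, [yy,y] = G_y/2 = 0
Gamma^x_ij = (G*[ij,x] - F*[ij,y])/(EG - F^2), Gamma^y_ij = (E*[ij,y] - F*[ij,x])/(EG - F^2)
Gamma_xxx = 0, Gamma_xxy = 0, Gamma_xyy = 8/5, Gamma_yxx = 0, Gamma_yxy = -1/8, Gamma_yyy = 0
d^2x/dtau^2 = -(Gamma_xxx*(5/4)^2 + 2*Gamma_xxy*(5/4)*(1) + Gamma_xyy*(1)^2) = -8/5
d^2y/dtau^2 = -(Gamma_yxx*(5/4)^2 + 2*Gamma_yxy*(5/4)*(1) + Gamma_yyy*(1)^2) = 5/16


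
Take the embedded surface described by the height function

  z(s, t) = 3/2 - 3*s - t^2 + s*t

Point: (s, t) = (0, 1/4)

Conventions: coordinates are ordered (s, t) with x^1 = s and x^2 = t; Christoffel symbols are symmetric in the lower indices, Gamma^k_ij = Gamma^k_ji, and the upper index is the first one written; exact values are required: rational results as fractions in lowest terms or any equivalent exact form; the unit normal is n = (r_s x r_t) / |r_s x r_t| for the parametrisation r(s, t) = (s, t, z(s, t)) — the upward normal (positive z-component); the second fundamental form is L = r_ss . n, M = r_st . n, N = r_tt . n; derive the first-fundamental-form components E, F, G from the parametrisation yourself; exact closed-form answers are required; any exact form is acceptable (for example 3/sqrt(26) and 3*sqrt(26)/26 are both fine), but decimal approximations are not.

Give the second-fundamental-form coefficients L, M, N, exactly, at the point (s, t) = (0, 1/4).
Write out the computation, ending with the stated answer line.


z_s = -11/4, z_t = -1/2, z_ss = 0, z_st = 1, z_tt = -2
E = 137/16, F = 11/8, G = 5/4; answer radicand W^2 = 141/16
unnormalised second-form numerators: l = 0, m = 1, n = -2; L = l/sqrt(141/16), and similarly M = m/sqrt(W^2), N = n/sqrt(W^2)

Answer: L = 0, M = 4*sqrt(141)/141, N = -8*sqrt(141)/141


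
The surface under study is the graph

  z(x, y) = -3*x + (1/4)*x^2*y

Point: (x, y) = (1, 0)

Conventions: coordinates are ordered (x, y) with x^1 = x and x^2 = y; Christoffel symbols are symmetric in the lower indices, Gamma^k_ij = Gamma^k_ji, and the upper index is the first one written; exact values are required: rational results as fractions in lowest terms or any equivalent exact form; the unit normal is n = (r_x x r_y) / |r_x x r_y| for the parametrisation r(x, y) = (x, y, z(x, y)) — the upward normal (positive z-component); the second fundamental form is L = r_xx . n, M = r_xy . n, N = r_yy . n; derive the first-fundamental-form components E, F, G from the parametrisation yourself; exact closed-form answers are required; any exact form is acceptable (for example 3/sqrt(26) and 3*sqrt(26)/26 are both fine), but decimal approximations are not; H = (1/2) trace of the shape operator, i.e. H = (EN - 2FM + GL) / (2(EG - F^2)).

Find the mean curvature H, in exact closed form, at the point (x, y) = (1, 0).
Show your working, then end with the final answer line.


z_x = -3, z_y = 1/4, z_xx = 0, z_xy = 1/2, z_yy = 0
E = 10, F = -3/4, G = 17/16; answer radicand W^2 = 161/16
unnormalised second-form numerators: l = 0, m = 1/2, n = 0; L = l/sqrt(161/16), and similarly M = m/sqrt(W^2), N = n/sqrt(W^2)
H = (E*n - 2*F*m + G*l) / (2*(EG - F^2)*sqrt(W^2)); E*n - 2*F*m + G*l = 3/4, EG - F^2 = 161/16, so H = (6/161)/sqrt(161/16)

Answer: H = 24*sqrt(161)/25921


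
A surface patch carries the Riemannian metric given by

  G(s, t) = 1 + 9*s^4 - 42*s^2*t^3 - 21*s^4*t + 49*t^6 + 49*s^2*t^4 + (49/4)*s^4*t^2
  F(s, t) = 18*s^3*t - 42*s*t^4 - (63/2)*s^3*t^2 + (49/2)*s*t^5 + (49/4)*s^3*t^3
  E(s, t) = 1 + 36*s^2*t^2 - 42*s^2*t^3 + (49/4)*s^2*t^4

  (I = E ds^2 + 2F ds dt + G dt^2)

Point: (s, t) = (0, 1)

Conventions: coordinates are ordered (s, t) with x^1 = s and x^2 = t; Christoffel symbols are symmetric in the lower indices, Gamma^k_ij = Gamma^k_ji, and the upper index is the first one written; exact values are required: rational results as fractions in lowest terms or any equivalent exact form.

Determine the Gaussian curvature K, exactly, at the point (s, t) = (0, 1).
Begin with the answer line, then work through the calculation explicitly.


Answer: K = -21/1000

E = 1, F = 0, G = 50, EG - F^2 = 50 at the point
E_s = 0, E_t = 0, F_s = -35/2, F_t = 0, G_s = 0, G_t = 294
E_tt = 0, F_st = -91/2, G_ss = 14
By Brioschi, K is (det M1 - det M2) divided by (EG - F^2) squared.
M1 = [[-E_tt/2 + F_st - G_ss/2, E_s/2, F_s - E_t/2], [F_t - G_s/2, E, F], [G_t/2, F, G]] = [[-105/2, 0, -35/2], [0, 1, 0], [147, 0, 50]]; det M1 = -105/2
M2 = [[0, E_t/2, G_s/2], [E_t/2, E, F], [G_s/2, F, G]] = [[0, 0, 0], [0, 1, 0], [0, 0, 50]]; det M2 = 0
det M1 - det M2 = -105/2; K = -105/2 / (50)^2 = -21/1000


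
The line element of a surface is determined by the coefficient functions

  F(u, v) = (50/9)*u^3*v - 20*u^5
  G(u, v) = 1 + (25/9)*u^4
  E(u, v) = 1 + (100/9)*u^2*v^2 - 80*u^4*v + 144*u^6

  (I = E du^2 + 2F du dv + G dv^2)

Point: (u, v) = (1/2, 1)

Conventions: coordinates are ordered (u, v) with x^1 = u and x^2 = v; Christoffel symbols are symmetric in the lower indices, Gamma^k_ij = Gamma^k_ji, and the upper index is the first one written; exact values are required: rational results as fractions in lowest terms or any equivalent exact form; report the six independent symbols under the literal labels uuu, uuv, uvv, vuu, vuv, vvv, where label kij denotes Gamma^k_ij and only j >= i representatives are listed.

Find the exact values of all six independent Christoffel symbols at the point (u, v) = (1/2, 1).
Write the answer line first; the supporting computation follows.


Answer: Gamma_uuu = -136/173, Gamma_uuv = 40/173, Gamma_uvv = 0, Gamma_vuu = -340/173, Gamma_vuv = 100/173, Gamma_vvv = 0

E = 37/36, F = 5/72, G = 169/144 at the point
E_u = -17/9, E_v = 5/9, F_u = -25/12, F_v = 25/36, G_u = 25/18, G_v = 0
EG - F^2 = 173/144;  g^inv = (144/173) * [[169/144, -5/72], [-5/72, 37/36]]
first-kind symbols [ij,l] = (1/2)(d_i g_jl + d_j g_il - d_l g_ij): [uu,u] = E_u/2 = -17/18, [uu,v] = F_u - E_v/2 = -85/36, [uv,u] = E_v/2 = 5/18, [uv,v] = G_u/2 = 25/36, [vv,u] = F_v - G_u/2 = 0, [vv,v] = G_v/2 = 0
Gamma^u_ij = (G*[ij,u] - F*[ij,v])/(EG - F^2), Gamma^v_ij = (E*[ij,v] - F*[ij,u])/(EG - F^2)


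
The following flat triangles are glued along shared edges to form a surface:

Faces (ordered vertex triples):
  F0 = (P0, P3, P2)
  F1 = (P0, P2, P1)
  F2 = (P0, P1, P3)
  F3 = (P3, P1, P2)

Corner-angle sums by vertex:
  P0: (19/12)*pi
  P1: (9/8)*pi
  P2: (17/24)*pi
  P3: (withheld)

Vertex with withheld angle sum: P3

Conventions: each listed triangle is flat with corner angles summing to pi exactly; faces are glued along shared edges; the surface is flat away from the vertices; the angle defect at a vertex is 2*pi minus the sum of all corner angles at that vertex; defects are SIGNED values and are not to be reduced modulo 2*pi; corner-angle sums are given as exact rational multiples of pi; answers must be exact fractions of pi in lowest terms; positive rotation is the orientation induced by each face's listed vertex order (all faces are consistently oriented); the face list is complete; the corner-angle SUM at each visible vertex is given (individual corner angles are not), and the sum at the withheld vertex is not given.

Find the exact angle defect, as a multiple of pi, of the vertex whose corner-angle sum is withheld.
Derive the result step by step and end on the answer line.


V = 4, E = 6, F = 4; chi = V - E + F = 2
Gauss-Bonnet: total defect = 2*pi*chi = 4*pi; visible defects sum to (31/12)*pi

Answer: defect(P3) = (17/12)*pi


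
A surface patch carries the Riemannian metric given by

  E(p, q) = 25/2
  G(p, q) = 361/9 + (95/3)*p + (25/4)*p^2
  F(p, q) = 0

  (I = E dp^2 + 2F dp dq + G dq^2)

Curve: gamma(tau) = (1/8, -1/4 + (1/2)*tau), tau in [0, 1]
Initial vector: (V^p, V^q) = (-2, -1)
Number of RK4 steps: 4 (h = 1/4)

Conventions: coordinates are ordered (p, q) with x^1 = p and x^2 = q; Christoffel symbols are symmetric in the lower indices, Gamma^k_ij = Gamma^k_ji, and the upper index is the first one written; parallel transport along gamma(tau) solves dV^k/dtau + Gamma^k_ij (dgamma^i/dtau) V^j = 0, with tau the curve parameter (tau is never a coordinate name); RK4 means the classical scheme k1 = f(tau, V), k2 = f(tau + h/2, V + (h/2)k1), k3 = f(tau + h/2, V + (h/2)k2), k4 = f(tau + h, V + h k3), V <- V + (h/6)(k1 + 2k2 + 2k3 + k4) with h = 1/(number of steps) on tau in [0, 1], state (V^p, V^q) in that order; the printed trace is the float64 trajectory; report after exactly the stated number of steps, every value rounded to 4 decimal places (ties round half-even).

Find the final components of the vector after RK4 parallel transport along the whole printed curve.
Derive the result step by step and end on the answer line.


gamma'(tau) = (0, 1/2); f(tau, V)^k = -Gamma^k_ij(gamma(tau)) gamma'^i(tau) V^j; h = 1/4; intermediate values shown to 6 dp
curve data and Christoffel symbols at the stage parameters:
  tau = 0.000000: gamma = (0.125000, -0.250000), gamma' = (0.000000, 0.500000); Gamma_ppp = 0.000000, Gamma_ppq = 0.000000, Gamma_pqq = -1.329167, Gamma_qpp = 0.000000, Gamma_qpq = 0.376176, Gamma_qqq = 0.000000
  tau = 0.125000: gamma = (0.125000, -0.187500), gamma' = (0.000000, 0.500000); Gamma_ppp = 0.000000, Gamma_ppq = 0.000000, Gamma_pqq = -1.329167, Gamma_qpp = 0.000000, Gamma_qpq = 0.376176, Gamma_qqq = 0.000000
  tau = 0.250000: gamma = (0.125000, -0.125000), gamma' = (0.000000, 0.500000); Gamma_ppp = 0.000000, Gamma_ppq = 0.000000, Gamma_pqq = -1.329167, Gamma_qpp = 0.000000, Gamma_qpq = 0.376176, Gamma_qqq = 0.000000
  tau = 0.375000: gamma = (0.125000, -0.062500), gamma' = (0.000000, 0.500000); Gamma_ppp = 0.000000, Gamma_ppq = 0.000000, Gamma_pqq = -1.329167, Gamma_qpp = 0.000000, Gamma_qpq = 0.376176, Gamma_qqq = 0.000000
  tau = 0.500000: gamma = (0.125000, 0.000000), gamma' = (0.000000, 0.500000); Gamma_ppp = 0.000000, Gamma_ppq = 0.000000, Gamma_pqq = -1.329167, Gamma_qpp = 0.000000, Gamma_qpq = 0.376176, Gamma_qqq = 0.000000
  tau = 0.625000: gamma = (0.125000, 0.062500), gamma' = (0.000000, 0.500000); Gamma_ppp = 0.000000, Gamma_ppq = 0.000000, Gamma_pqq = -1.329167, Gamma_qpp = 0.000000, Gamma_qpq = 0.376176, Gamma_qqq = 0.000000
  tau = 0.750000: gamma = (0.125000, 0.125000), gamma' = (0.000000, 0.500000); Gamma_ppp = 0.000000, Gamma_ppq = 0.000000, Gamma_pqq = -1.329167, Gamma_qpp = 0.000000, Gamma_qpq = 0.376176, Gamma_qqq = 0.000000
  tau = 0.875000: gamma = (0.125000, 0.187500), gamma' = (0.000000, 0.500000); Gamma_ppp = 0.000000, Gamma_ppq = 0.000000, Gamma_pqq = -1.329167, Gamma_qpp = 0.000000, Gamma_qpq = 0.376176, Gamma_qqq = 0.000000
  tau = 1.000000: gamma = (0.125000, 0.250000), gamma' = (0.000000, 0.500000); Gamma_ppp = 0.000000, Gamma_ppq = 0.000000, Gamma_pqq = -1.329167, Gamma_qpp = 0.000000, Gamma_qpq = 0.376176, Gamma_qqq = 0.000000
step 0: V^p = -2.0000, V^q = -1.0000
step 1: k1 = (-0.664583, 0.376176), k2 = (-0.633333, 0.391801), k3 = (-0.632035, 0.391066), k4 = (-0.599609, 0.405895); V <- V + (h/6)(k1 + 2k2 + 2k3 + k4): V^p = -2.1581, V^q = -0.9022
step 2: k1 = (-0.599570, 0.405916), k2 = (-0.565850, 0.420013), k3 = (-0.564679, 0.419220), k4 = (-0.529919, 0.432469); V <- V + (h/6)(k1 + 2k2 + 2k3 + k4): V^p = -2.2994, V^q = -0.7973
step 3: k1 = (-0.529876, 0.432488), k2 = (-0.493948, 0.444946), k3 = (-0.492913, 0.444101), k4 = (-0.456091, 0.455666); V <- V + (h/6)(k1 + 2k2 + 2k3 + k4): V^p = -2.4227, V^q = -0.6862
step 4: k1 = (-0.456045, 0.455683), k2 = (-0.418190, 0.466405), k3 = (-0.417300, 0.465515), k4 = (-0.378702, 0.475305); V <- V + (h/6)(k1 + 2k2 + 2k3 + k4): V^p = -2.5271, V^q = -0.5698

Answer: V^p = -2.5271, V^q = -0.5698


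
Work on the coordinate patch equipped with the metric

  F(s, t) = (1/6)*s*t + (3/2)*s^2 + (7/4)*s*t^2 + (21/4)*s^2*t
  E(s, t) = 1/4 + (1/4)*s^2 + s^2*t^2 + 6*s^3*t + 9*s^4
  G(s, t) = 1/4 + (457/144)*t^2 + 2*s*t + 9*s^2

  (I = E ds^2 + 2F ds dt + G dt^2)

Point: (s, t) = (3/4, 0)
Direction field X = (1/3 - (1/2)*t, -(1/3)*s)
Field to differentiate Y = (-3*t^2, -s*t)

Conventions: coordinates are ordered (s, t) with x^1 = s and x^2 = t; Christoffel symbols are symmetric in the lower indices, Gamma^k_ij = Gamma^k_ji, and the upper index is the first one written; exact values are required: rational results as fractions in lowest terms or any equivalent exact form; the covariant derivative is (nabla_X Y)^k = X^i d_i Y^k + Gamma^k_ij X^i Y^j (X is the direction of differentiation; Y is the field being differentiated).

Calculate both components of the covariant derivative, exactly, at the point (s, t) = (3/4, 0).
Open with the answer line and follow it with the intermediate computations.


Answer: (nabla_X Y)^s = 0, (nabla_X Y)^t = 3/16

E = 829/256, F = 27/32, G = 85/16 at the point
E_s = 249/16, E_t = 81/32, F_s = 9/4, F_t = 197/64, G_s = 27/2, G_t = 3/2
EG - F^2 = 67549/4096;  g^inv = (4096/67549) * [[85/16, -27/32], [-27/32, 829/256]]
first-kind symbols [ij,l] = (1/2)(d_i g_jl + d_j g_il - d_l g_ij): [ss,s] = E_s/2 = 249/32, [ss,t] = F_s - E_t/2 = 63/64, [st,s] = E_t/2 = 81/64, [st,t] = G_s/2 = 27/4, [tt,s] = F_t - G_s/2 = -235/64, [tt,t] = G_t/2 = 3/4
Gamma^s_ij = (G*[ij,s] - F*[ij,t])/(EG - F^2), Gamma^t_ij = (E*[ij,t] - F*[ij,s])/(EG - F^2)
Gamma_sss = 165918/67549, Gamma_sst = 4212/67549, Gamma_stt = -82492/67549, Gamma_tss = -55341/270196, Gamma_tst = 85158/67549, Gamma_ttt = 22638/67549
X = (1/3, -1/4), Y = (0, 0) at the point


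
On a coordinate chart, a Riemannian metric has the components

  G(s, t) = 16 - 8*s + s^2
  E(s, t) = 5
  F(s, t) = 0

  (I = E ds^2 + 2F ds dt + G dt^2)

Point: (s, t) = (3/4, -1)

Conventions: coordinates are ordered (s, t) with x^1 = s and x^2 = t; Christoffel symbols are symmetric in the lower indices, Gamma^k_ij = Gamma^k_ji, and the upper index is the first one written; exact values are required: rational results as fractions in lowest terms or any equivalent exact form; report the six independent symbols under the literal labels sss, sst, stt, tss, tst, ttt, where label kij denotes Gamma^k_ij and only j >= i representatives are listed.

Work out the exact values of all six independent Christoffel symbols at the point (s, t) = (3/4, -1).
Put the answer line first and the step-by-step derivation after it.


Answer: Gamma_sss = 0, Gamma_sst = 0, Gamma_stt = 13/20, Gamma_tss = 0, Gamma_tst = -4/13, Gamma_ttt = 0

E = 5, F = 0, G = 169/16 at the point
E_s = 0, E_t = 0, F_s = 0, F_t = 0, G_s = -13/2, G_t = 0
EG - F^2 = 845/16;  g^inv = (16/845) * [[169/16, 0], [0, 5]]
first-kind symbols [ij,l] = (1/2)(d_i g_jl + d_j g_il - d_l g_ij): [ss,s] = E_s/2 = 0, [ss,t] = F_s - E_t/2 = 0, [st,s] = E_t/2 = 0, [st,t] = G_s/2 = -13/4, [tt,s] = F_t - G_s/2 = 13/4, [tt,t] = G_t/2 = 0
Gamma^s_ij = (G*[ij,s] - F*[ij,t])/(EG - F^2), Gamma^t_ij = (E*[ij,t] - F*[ij,s])/(EG - F^2)


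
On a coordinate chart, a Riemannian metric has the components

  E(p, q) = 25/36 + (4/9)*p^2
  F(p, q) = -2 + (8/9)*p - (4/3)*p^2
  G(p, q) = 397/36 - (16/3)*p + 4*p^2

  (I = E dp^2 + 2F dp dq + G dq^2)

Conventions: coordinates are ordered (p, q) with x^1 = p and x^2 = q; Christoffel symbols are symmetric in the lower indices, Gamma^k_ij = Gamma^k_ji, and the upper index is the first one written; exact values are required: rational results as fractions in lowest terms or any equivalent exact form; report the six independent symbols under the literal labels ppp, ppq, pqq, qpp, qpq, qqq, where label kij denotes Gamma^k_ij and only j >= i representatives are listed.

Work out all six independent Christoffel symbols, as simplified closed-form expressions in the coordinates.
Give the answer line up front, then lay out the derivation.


Answer: Gamma_ppp = (-2304*p^3 + 1536*p^2 - 1584*p + 2304)/(2016*p^2 - 192*p + 4741), Gamma_ppq = (6912*p^3 - 9216*p^2 + 13440*p - 6912)/(2016*p^2 - 192*p + 4741), Gamma_pqq = (-20736*p^3 + 41472*p^2 - 75600*p + 38112)/(2016*p^2 - 192*p + 4741), Gamma_qpp = (-768*p^3 - 1248*p + 800)/(2016*p^2 - 192*p + 4741), Gamma_qpq = (2304*p^3 - 1536*p^2 + 3600*p - 2400)/(2016*p^2 - 192*p + 4741), Gamma_qqq = (-6912*p^3 + 9216*p^2 - 13440*p + 6912)/(2016*p^2 - 192*p + 4741)

E = 25/36 + (4/9)*p^2; F = -2 + (8/9)*p - (4/3)*p^2; G = 397/36 - (16/3)*p + 4*p^2
Gamma^k_ij = (1/2) g^{kl} (d_i g_jl + d_j g_il - d_l g_ij), with g^inv = (1/(EG-F^2)) [[G, -F], [-F, E]]
first partials: E_p = (8/9)*p, E_q = 0, F_p = 8/9 - (8/3)*p, F_q = 0, G_p = -16/3 + 8*p, G_q = 0
D = EG - F^2 = 4741/1296 - (4/27)*p + (14/9)*p^2
expanded: Gamma^p_pp = (G E_p - 2F F_p + F E_q)/(2D), Gamma^p_pq = (G E_q - F G_p)/(2D), Gamma^p_qq = (2G F_q - G G_p - F G_q)/(2D), Gamma^q_pp = (2E F_p - E E_q - F E_p)/(2D), Gamma^q_pq = (E G_p - F E_q)/(2D), Gamma^q_qq = (E G_q - 2F F_q + F G_p)/(2D); substitute and cancel common factors


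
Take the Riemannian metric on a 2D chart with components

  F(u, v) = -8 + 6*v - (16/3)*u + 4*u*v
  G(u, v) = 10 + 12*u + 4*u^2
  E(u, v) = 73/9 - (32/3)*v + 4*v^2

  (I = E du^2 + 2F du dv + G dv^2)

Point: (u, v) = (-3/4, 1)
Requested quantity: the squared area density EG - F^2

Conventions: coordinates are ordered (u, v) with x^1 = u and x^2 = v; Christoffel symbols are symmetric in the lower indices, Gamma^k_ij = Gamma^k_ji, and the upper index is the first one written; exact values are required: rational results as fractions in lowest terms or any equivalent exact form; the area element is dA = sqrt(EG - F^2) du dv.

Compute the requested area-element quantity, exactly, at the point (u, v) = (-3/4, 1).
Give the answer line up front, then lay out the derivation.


Answer: EG - F^2 = 133/36

E = 13/9, F = -1, G = 13/4; EG - F^2 = 133/36
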